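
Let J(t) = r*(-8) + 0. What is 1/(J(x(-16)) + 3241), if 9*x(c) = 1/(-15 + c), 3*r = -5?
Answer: 3/9763 ≈ 0.00030728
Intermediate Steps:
r = -5/3 (r = (⅓)*(-5) = -5/3 ≈ -1.6667)
x(c) = 1/(9*(-15 + c))
J(t) = 40/3 (J(t) = -5/3*(-8) + 0 = 40/3 + 0 = 40/3)
1/(J(x(-16)) + 3241) = 1/(40/3 + 3241) = 1/(9763/3) = 3/9763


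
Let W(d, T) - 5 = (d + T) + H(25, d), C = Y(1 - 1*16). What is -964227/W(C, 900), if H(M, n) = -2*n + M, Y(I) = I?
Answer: -321409/315 ≈ -1020.3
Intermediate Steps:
C = -15 (C = 1 - 1*16 = 1 - 16 = -15)
H(M, n) = M - 2*n
W(d, T) = 30 + T - d (W(d, T) = 5 + ((d + T) + (25 - 2*d)) = 5 + ((T + d) + (25 - 2*d)) = 5 + (25 + T - d) = 30 + T - d)
-964227/W(C, 900) = -964227/(30 + 900 - 1*(-15)) = -964227/(30 + 900 + 15) = -964227/945 = -964227*1/945 = -321409/315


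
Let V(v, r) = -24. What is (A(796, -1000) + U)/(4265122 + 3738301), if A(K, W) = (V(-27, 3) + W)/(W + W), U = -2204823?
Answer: -275602811/1000427875 ≈ -0.27549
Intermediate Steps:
A(K, W) = (-24 + W)/(2*W) (A(K, W) = (-24 + W)/(W + W) = (-24 + W)/((2*W)) = (-24 + W)*(1/(2*W)) = (-24 + W)/(2*W))
(A(796, -1000) + U)/(4265122 + 3738301) = ((½)*(-24 - 1000)/(-1000) - 2204823)/(4265122 + 3738301) = ((½)*(-1/1000)*(-1024) - 2204823)/8003423 = (64/125 - 2204823)*(1/8003423) = -275602811/125*1/8003423 = -275602811/1000427875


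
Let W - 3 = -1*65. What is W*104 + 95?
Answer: -6353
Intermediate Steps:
W = -62 (W = 3 - 1*65 = 3 - 65 = -62)
W*104 + 95 = -62*104 + 95 = -6448 + 95 = -6353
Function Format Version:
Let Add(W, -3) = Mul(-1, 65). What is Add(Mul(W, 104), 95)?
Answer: -6353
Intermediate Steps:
W = -62 (W = Add(3, Mul(-1, 65)) = Add(3, -65) = -62)
Add(Mul(W, 104), 95) = Add(Mul(-62, 104), 95) = Add(-6448, 95) = -6353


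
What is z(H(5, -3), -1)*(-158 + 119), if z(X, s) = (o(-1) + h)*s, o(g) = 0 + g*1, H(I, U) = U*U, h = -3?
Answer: -156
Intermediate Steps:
H(I, U) = U**2
o(g) = g (o(g) = 0 + g = g)
z(X, s) = -4*s (z(X, s) = (-1 - 3)*s = -4*s)
z(H(5, -3), -1)*(-158 + 119) = (-4*(-1))*(-158 + 119) = 4*(-39) = -156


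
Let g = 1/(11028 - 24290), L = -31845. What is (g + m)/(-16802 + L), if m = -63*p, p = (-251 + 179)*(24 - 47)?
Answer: 1383597937/645156514 ≈ 2.1446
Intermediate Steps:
p = 1656 (p = -72*(-23) = 1656)
m = -104328 (m = -63*1656 = -104328)
g = -1/13262 (g = 1/(-13262) = -1/13262 ≈ -7.5403e-5)
(g + m)/(-16802 + L) = (-1/13262 - 104328)/(-16802 - 31845) = -1383597937/13262/(-48647) = -1383597937/13262*(-1/48647) = 1383597937/645156514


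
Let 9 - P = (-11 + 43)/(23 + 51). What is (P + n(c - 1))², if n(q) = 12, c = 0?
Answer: 579121/1369 ≈ 423.02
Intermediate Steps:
P = 317/37 (P = 9 - (-11 + 43)/(23 + 51) = 9 - 32/74 = 9 - 1*16/37 = 9 - 16/37 = 317/37 ≈ 8.5676)
(P + n(c - 1))² = (317/37 + 12)² = (761/37)² = 579121/1369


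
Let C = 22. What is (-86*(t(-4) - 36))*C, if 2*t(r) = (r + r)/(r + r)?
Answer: 67166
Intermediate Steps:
t(r) = ½ (t(r) = ((r + r)/(r + r))/2 = ((2*r)/((2*r)))/2 = ((2*r)*(1/(2*r)))/2 = (½)*1 = ½)
(-86*(t(-4) - 36))*C = -86*(½ - 36)*22 = -86*(-71/2)*22 = 3053*22 = 67166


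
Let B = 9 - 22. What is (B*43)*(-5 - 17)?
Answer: 12298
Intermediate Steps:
B = -13
(B*43)*(-5 - 17) = (-13*43)*(-5 - 17) = -559*(-22) = 12298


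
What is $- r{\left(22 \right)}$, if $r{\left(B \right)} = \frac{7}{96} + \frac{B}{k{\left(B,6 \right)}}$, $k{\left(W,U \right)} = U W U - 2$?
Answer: $- \frac{3821}{37920} \approx -0.10076$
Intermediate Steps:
$k{\left(W,U \right)} = -2 + W U^{2}$ ($k{\left(W,U \right)} = W U^{2} - 2 = -2 + W U^{2}$)
$r{\left(B \right)} = \frac{7}{96} + \frac{B}{-2 + 36 B}$ ($r{\left(B \right)} = \frac{7}{96} + \frac{B}{-2 + B 6^{2}} = 7 \cdot \frac{1}{96} + \frac{B}{-2 + B 36} = \frac{7}{96} + \frac{B}{-2 + 36 B}$)
$- r{\left(22 \right)} = - \frac{-7 + 174 \cdot 22}{96 \left(-1 + 18 \cdot 22\right)} = - \frac{-7 + 3828}{96 \left(-1 + 396\right)} = - \frac{3821}{96 \cdot 395} = \left(-1\right) \frac{3821}{37920} = - \frac{3821}{37920}$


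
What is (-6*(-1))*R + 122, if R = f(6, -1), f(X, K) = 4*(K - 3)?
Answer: 26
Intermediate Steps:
f(X, K) = -12 + 4*K (f(X, K) = 4*(-3 + K) = -12 + 4*K)
R = -16 (R = -12 + 4*(-1) = -12 - 4 = -16)
(-6*(-1))*R + 122 = -6*(-1)*(-16) + 122 = 6*(-16) + 122 = -96 + 122 = 26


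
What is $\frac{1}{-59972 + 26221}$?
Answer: $- \frac{1}{33751} \approx -2.9629 \cdot 10^{-5}$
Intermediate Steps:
$\frac{1}{-59972 + 26221} = \frac{1}{-33751} = - \frac{1}{33751}$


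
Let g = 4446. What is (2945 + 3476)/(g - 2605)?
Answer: 6421/1841 ≈ 3.4878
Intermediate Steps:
(2945 + 3476)/(g - 2605) = (2945 + 3476)/(4446 - 2605) = 6421/1841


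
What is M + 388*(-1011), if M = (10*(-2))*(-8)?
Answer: -392108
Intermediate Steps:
M = 160 (M = -20*(-8) = 160)
M + 388*(-1011) = 160 + 388*(-1011) = 160 - 392268 = -392108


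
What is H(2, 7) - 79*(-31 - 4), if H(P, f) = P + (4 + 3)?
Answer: 2774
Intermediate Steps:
H(P, f) = 7 + P (H(P, f) = P + 7 = 7 + P)
H(2, 7) - 79*(-31 - 4) = (7 + 2) - 79*(-31 - 4) = 9 - 79*(-35) = 9 + 2765 = 2774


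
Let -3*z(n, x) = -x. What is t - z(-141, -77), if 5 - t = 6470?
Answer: -19318/3 ≈ -6439.3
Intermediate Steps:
t = -6465 (t = 5 - 1*6470 = 5 - 6470 = -6465)
z(n, x) = x/3 (z(n, x) = -(-1)*x/3 = x/3)
t - z(-141, -77) = -6465 - (-77)/3 = -6465 - 1*(-77/3) = -6465 + 77/3 = -19318/3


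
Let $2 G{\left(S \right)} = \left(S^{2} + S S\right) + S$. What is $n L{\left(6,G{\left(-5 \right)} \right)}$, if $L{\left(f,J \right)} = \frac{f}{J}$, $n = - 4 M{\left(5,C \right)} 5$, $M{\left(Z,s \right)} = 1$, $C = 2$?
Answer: $- \frac{16}{3} \approx -5.3333$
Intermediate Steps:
$G{\left(S \right)} = S^{2} + \frac{S}{2}$ ($G{\left(S \right)} = \frac{\left(S^{2} + S S\right) + S}{2} = \frac{\left(S^{2} + S^{2}\right) + S}{2} = \frac{2 S^{2} + S}{2} = \frac{S + 2 S^{2}}{2} = S^{2} + \frac{S}{2}$)
$n = -20$ ($n = \left(-4\right) 1 \cdot 5 = \left(-4\right) 5 = -20$)
$n L{\left(6,G{\left(-5 \right)} \right)} = - 20 \frac{6}{\left(-5\right) \left(\frac{1}{2} - 5\right)} = - 20 \frac{6}{\left(-5\right) \left(- \frac{9}{2}\right)} = - 20 \frac{6}{\frac{45}{2}} = - 20 \cdot 6 \cdot \frac{2}{45} = \left(-20\right) \frac{4}{15} = - \frac{16}{3}$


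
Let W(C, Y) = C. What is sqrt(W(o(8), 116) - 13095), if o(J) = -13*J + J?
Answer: I*sqrt(13191) ≈ 114.85*I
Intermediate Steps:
o(J) = -12*J
sqrt(W(o(8), 116) - 13095) = sqrt(-12*8 - 13095) = sqrt(-96 - 13095) = sqrt(-13191) = I*sqrt(13191)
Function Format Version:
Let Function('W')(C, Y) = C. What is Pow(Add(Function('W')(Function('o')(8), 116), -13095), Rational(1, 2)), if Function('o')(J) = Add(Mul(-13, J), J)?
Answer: Mul(I, Pow(13191, Rational(1, 2))) ≈ Mul(114.85, I)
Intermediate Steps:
Function('o')(J) = Mul(-12, J)
Pow(Add(Function('W')(Function('o')(8), 116), -13095), Rational(1, 2)) = Pow(Add(Mul(-12, 8), -13095), Rational(1, 2)) = Pow(Add(-96, -13095), Rational(1, 2)) = Pow(-13191, Rational(1, 2)) = Mul(I, Pow(13191, Rational(1, 2)))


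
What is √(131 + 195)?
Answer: √326 ≈ 18.055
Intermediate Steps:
√(131 + 195) = √326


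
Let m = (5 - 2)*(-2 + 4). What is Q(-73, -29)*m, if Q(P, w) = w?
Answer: -174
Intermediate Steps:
m = 6 (m = 3*2 = 6)
Q(-73, -29)*m = -29*6 = -174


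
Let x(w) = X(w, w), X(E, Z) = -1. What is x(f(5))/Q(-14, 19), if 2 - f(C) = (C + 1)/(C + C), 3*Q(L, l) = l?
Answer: -3/19 ≈ -0.15789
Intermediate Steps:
Q(L, l) = l/3
f(C) = 2 - (1 + C)/(2*C) (f(C) = 2 - (C + 1)/(C + C) = 2 - (1 + C)/(2*C))
x(w) = -1
x(f(5))/Q(-14, 19) = -1/((⅓)*19) = -1/19/3 = -1*3/19 = -3/19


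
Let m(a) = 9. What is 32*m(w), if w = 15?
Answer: 288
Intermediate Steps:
32*m(w) = 32*9 = 288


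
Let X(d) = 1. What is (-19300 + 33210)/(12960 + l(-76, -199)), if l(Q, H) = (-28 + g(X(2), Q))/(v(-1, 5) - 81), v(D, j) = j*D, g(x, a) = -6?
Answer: 46010/42869 ≈ 1.0733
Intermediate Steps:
v(D, j) = D*j
l(Q, H) = 17/43 (l(Q, H) = (-28 - 6)/(-1*5 - 81) = -34/(-5 - 81) = -34/(-86) = -34*(-1/86) = 17/43)
(-19300 + 33210)/(12960 + l(-76, -199)) = (-19300 + 33210)/(12960 + 17/43) = 13910/(557297/43) = 13910*(43/557297) = 46010/42869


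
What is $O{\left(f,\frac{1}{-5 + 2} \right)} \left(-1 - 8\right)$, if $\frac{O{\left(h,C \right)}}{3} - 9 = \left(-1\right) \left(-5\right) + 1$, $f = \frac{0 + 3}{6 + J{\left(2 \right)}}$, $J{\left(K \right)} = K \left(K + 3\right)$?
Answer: $-405$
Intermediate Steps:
$J{\left(K \right)} = K \left(3 + K\right)$
$f = \frac{3}{16}$ ($f = \frac{0 + 3}{6 + 2 \left(3 + 2\right)} = \frac{3}{6 + 2 \cdot 5} = \frac{3}{6 + 10} = \frac{3}{16} \approx 0.1875$)
$O{\left(h,C \right)} = 45$ ($O{\left(h,C \right)} = 27 + 3 \left(\left(-1\right) \left(-5\right) + 1\right) = 27 + 3 \left(5 + 1\right) = 27 + 3 \cdot 6 = 27 + 18 = 45$)
$O{\left(f,\frac{1}{-5 + 2} \right)} \left(-1 - 8\right) = 45 \left(-1 - 8\right) = 45 \left(-9\right) = -405$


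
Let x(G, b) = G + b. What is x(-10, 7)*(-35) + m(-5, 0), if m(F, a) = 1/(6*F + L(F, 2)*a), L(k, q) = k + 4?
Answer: 3149/30 ≈ 104.97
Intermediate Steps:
L(k, q) = 4 + k
m(F, a) = 1/(6*F + a*(4 + F)) (m(F, a) = 1/(6*F + (4 + F)*a) = 1/(6*F + a*(4 + F)))
x(-10, 7)*(-35) + m(-5, 0) = (-10 + 7)*(-35) + 1/(6*(-5) + 0*(4 - 5)) = -3*(-35) + 1/(-30 + 0*(-1)) = 105 + 1/(-30 + 0) = 105 + 1/(-30) = 105 - 1/30 = 3149/30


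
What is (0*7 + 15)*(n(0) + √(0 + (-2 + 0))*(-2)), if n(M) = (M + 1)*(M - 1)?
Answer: -15 - 30*I*√2 ≈ -15.0 - 42.426*I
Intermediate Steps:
n(M) = (1 + M)*(-1 + M)
(0*7 + 15)*(n(0) + √(0 + (-2 + 0))*(-2)) = (0*7 + 15)*((-1 + 0²) + √(0 + (-2 + 0))*(-2)) = (0 + 15)*((-1 + 0) + √(0 - 2)*(-2)) = 15*(-1 + √(-2)*(-2)) = 15*(-1 + (I*√2)*(-2)) = 15*(-1 - 2*I*√2) = -15 - 30*I*√2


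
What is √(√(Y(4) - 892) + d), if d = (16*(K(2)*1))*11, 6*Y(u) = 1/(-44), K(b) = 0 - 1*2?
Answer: √(-1533312 + 33*I*√15542274)/66 ≈ 0.79523 + 18.779*I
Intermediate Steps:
K(b) = -2 (K(b) = 0 - 2 = -2)
Y(u) = -1/264 (Y(u) = (⅙)/(-44) = (⅙)*(-1/44) = -1/264)
d = -352 (d = (16*(-2*1))*11 = (16*(-2))*11 = -32*11 = -352)
√(√(Y(4) - 892) + d) = √(√(-1/264 - 892) - 352) = √(√(-235489/264) - 352) = √(I*√15542274/132 - 352) = √(-352 + I*√15542274/132)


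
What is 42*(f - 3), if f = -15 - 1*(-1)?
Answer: -714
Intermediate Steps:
f = -14 (f = -15 + 1 = -14)
42*(f - 3) = 42*(-14 - 3) = 42*(-17) = -714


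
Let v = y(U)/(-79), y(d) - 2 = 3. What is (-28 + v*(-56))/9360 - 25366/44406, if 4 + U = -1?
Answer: -261700381/456049620 ≈ -0.57384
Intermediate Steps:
U = -5 (U = -4 - 1 = -5)
y(d) = 5 (y(d) = 2 + 3 = 5)
v = -5/79 (v = 5/(-79) = 5*(-1/79) = -5/79 ≈ -0.063291)
(-28 + v*(-56))/9360 - 25366/44406 = (-28 - 5/79*(-56))/9360 - 25366/44406 = (-28 + 280/79)*(1/9360) - 25366*1/44406 = -1932/79*1/9360 - 12683/22203 = -161/61620 - 12683/22203 = -261700381/456049620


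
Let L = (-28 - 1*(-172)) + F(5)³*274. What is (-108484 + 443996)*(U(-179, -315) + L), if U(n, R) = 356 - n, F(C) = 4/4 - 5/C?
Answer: 227812648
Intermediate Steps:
F(C) = 1 - 5/C (F(C) = 4*(¼) - 5/C = 1 - 5/C)
L = 144 (L = (-28 - 1*(-172)) + ((-5 + 5)/5)³*274 = (-28 + 172) + ((⅕)*0)³*274 = 144 + 0³*274 = 144 + 0*274 = 144 + 0 = 144)
(-108484 + 443996)*(U(-179, -315) + L) = (-108484 + 443996)*((356 - 1*(-179)) + 144) = 335512*((356 + 179) + 144) = 335512*(535 + 144) = 335512*679 = 227812648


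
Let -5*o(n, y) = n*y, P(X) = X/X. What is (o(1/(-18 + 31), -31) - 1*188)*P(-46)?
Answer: -12189/65 ≈ -187.52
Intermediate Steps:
P(X) = 1
o(n, y) = -n*y/5
(o(1/(-18 + 31), -31) - 1*188)*P(-46) = (-⅕*(-31)/(-18 + 31) - 1*188)*1 = (-⅕*(-31)/13 - 188)*1 = (-⅕*1/13*(-31) - 188)*1 = (31/65 - 188)*1 = -12189/65*1 = -12189/65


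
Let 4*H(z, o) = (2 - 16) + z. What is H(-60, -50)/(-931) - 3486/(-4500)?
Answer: 277393/349125 ≈ 0.79454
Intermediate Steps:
H(z, o) = -7/2 + z/4 (H(z, o) = ((2 - 16) + z)/4 = (-14 + z)/4 = -7/2 + z/4)
H(-60, -50)/(-931) - 3486/(-4500) = (-7/2 + (¼)*(-60))/(-931) - 3486/(-4500) = (-7/2 - 15)*(-1/931) - 3486*(-1/4500) = -37/2*(-1/931) + 581/750 = 37/1862 + 581/750 = 277393/349125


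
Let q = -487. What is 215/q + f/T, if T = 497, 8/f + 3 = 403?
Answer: -5342263/12101950 ≈ -0.44144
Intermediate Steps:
f = 1/50 (f = 8/(-3 + 403) = 8/400 = 8*(1/400) = 1/50 ≈ 0.020000)
215/q + f/T = 215/(-487) + (1/50)/497 = 215*(-1/487) + (1/50)*(1/497) = -215/487 + 1/24850 = -5342263/12101950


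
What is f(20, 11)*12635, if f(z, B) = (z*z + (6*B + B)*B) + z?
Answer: 16008545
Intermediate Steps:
f(z, B) = z + z**2 + 7*B**2 (f(z, B) = (z**2 + (7*B)*B) + z = (z**2 + 7*B**2) + z = z + z**2 + 7*B**2)
f(20, 11)*12635 = (20 + 20**2 + 7*11**2)*12635 = (20 + 400 + 7*121)*12635 = (20 + 400 + 847)*12635 = 1267*12635 = 16008545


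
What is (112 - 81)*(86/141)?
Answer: 2666/141 ≈ 18.908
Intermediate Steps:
(112 - 81)*(86/141) = 31*(86*(1/141)) = 31*(86/141) = 2666/141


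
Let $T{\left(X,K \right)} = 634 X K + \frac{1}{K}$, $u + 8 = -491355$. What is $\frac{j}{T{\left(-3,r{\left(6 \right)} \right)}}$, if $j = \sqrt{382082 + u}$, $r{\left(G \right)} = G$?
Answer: $- \frac{6 i \sqrt{109281}}{68471} \approx - 0.028968 i$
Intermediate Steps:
$u = -491363$ ($u = -8 - 491355 = -491363$)
$T{\left(X,K \right)} = \frac{1}{K} + 634 K X$ ($T{\left(X,K \right)} = 634 K X + \frac{1}{K} = \frac{1}{K} + 634 K X$)
$j = i \sqrt{109281}$ ($j = \sqrt{382082 - 491363} = \sqrt{-109281} = i \sqrt{109281} \approx 330.58 i$)
$\frac{j}{T{\left(-3,r{\left(6 \right)} \right)}} = \frac{i \sqrt{109281}}{\frac{1}{6} + 634 \cdot 6 \left(-3\right)} = \frac{i \sqrt{109281}}{\frac{1}{6} - 11412} = \frac{i \sqrt{109281}}{- \frac{68471}{6}} = i \sqrt{109281} \left(- \frac{6}{68471}\right) = - \frac{6 i \sqrt{109281}}{68471}$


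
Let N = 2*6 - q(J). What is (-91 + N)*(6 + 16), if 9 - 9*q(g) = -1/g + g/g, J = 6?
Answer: -47465/27 ≈ -1758.0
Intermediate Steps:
q(g) = 8/9 + 1/(9*g) (q(g) = 1 - (-1/g + g/g)/9 = 1 - (-1/g + 1)/9 = 1 - (1 - 1/g)/9 = 1 + (-⅑ + 1/(9*g)) = 8/9 + 1/(9*g))
N = 599/54 (N = 2*6 - (1 + 8*6)/(9*6) = 12 - (1 + 48)/(9*6) = 12 - 49/(9*6) = 12 - 1*49/54 = 12 - 49/54 = 599/54 ≈ 11.093)
(-91 + N)*(6 + 16) = (-91 + 599/54)*(6 + 16) = -4315/54*22 = -47465/27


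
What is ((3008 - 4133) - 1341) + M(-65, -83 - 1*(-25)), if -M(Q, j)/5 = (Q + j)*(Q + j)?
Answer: -78111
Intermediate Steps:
M(Q, j) = -5*(Q + j)**2 (M(Q, j) = -5*(Q + j)*(Q + j) = -5*(Q + j)**2)
((3008 - 4133) - 1341) + M(-65, -83 - 1*(-25)) = ((3008 - 4133) - 1341) - 5*(-65 + (-83 - 1*(-25)))**2 = (-1125 - 1341) - 5*(-65 + (-83 + 25))**2 = -2466 - 5*(-65 - 58)**2 = -2466 - 5*(-123)**2 = -2466 - 5*15129 = -2466 - 75645 = -78111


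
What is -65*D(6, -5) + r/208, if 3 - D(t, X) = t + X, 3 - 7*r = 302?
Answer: -14583/112 ≈ -130.21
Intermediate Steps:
r = -299/7 (r = 3/7 - ⅐*302 = 3/7 - 302/7 = -299/7 ≈ -42.714)
D(t, X) = 3 - X - t (D(t, X) = 3 - (t + X) = 3 - (X + t) = 3 + (-X - t) = 3 - X - t)
-65*D(6, -5) + r/208 = -65*(3 - 1*(-5) - 1*6) - 299/7/208 = -65*(3 + 5 - 6) - 299/7*1/208 = -65*2 - 23/112 = -130 - 23/112 = -14583/112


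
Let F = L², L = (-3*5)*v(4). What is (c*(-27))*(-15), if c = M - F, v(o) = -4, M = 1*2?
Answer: -1457190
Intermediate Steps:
M = 2
L = 60 (L = -3*5*(-4) = -15*(-4) = 60)
F = 3600 (F = 60² = 3600)
c = -3598 (c = 2 - 1*3600 = 2 - 3600 = -3598)
(c*(-27))*(-15) = -3598*(-27)*(-15) = 97146*(-15) = -1457190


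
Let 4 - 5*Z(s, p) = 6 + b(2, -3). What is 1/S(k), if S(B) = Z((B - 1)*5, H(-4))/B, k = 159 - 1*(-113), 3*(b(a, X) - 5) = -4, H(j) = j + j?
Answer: -240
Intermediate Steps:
H(j) = 2*j
b(a, X) = 11/3 (b(a, X) = 5 + (⅓)*(-4) = 5 - 4/3 = 11/3)
Z(s, p) = -17/15 (Z(s, p) = ⅘ - (6 + 11/3)/5 = ⅘ - ⅕*29/3 = ⅘ - 29/15 = -17/15)
k = 272 (k = 159 + 113 = 272)
S(B) = -17/(15*B)
1/S(k) = 1/(-17/15/272) = 1/(-17/15*1/272) = 1/(-1/240) = -240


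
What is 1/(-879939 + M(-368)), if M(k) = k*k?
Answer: -1/744515 ≈ -1.3432e-6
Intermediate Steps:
M(k) = k²
1/(-879939 + M(-368)) = 1/(-879939 + (-368)²) = 1/(-879939 + 135424) = 1/(-744515) = -1/744515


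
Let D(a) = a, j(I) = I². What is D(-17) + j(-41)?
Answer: 1664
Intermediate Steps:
D(-17) + j(-41) = -17 + (-41)² = -17 + 1681 = 1664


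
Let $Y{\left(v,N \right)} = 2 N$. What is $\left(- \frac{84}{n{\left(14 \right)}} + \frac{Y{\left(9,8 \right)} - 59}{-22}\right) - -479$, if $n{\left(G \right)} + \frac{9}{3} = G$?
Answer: $\frac{10413}{22} \approx 473.32$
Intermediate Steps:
$n{\left(G \right)} = -3 + G$
$\left(- \frac{84}{n{\left(14 \right)}} + \frac{Y{\left(9,8 \right)} - 59}{-22}\right) - -479 = \left(- \frac{84}{-3 + 14} + \frac{2 \cdot 8 - 59}{-22}\right) - -479 = \left(- \frac{84}{11} + \left(16 - 59\right) \left(- \frac{1}{22}\right)\right) + 479 = \left(\left(-84\right) \frac{1}{11} - - \frac{43}{22}\right) + 479 = \left(- \frac{84}{11} + \frac{43}{22}\right) + 479 = - \frac{125}{22} + 479 = \frac{10413}{22}$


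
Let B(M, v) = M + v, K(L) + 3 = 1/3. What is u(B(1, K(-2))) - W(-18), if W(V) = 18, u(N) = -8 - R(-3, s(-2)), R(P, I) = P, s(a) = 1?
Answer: -23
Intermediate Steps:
K(L) = -8/3 (K(L) = -3 + 1/3 = -3 + ⅓ = -8/3)
u(N) = -5 (u(N) = -8 - 1*(-3) = -8 + 3 = -5)
u(B(1, K(-2))) - W(-18) = -5 - 1*18 = -5 - 18 = -23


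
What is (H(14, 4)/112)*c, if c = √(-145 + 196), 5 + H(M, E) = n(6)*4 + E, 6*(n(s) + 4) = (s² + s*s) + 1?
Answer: 95*√51/336 ≈ 2.0192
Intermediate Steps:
n(s) = -23/6 + s²/3 (n(s) = -4 + ((s² + s*s) + 1)/6 = -4 + ((s² + s²) + 1)/6 = -4 + (2*s² + 1)/6 = -4 + (1 + 2*s²)/6 = -4 + (⅙ + s²/3) = -23/6 + s²/3)
H(M, E) = 83/3 + E (H(M, E) = -5 + ((-23/6 + (⅓)*6²)*4 + E) = -5 + ((-23/6 + (⅓)*36)*4 + E) = -5 + ((-23/6 + 12)*4 + E) = -5 + ((49/6)*4 + E) = -5 + (98/3 + E) = 83/3 + E)
c = √51 ≈ 7.1414
(H(14, 4)/112)*c = ((83/3 + 4)/112)*√51 = ((95/3)*(1/112))*√51 = 95*√51/336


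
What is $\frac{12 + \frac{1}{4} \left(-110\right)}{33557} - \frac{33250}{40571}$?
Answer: $- \frac{2232798201}{2722882094} \approx -0.82001$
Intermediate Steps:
$\frac{12 + \frac{1}{4} \left(-110\right)}{33557} - \frac{33250}{40571} = \left(12 + \frac{1}{4} \left(-110\right)\right) \frac{1}{33557} - \frac{33250}{40571} = \left(12 - \frac{55}{2}\right) \frac{1}{33557} - \frac{33250}{40571} = \left(- \frac{31}{2}\right) \frac{1}{33557} - \frac{33250}{40571} = - \frac{31}{67114} - \frac{33250}{40571} = - \frac{2232798201}{2722882094}$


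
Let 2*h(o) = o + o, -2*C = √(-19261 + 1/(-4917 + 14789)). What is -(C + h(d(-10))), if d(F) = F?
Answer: 10 + I*√117319212647/4936 ≈ 10.0 + 69.392*I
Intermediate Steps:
C = -I*√117319212647/4936 (C = -√(-19261 + 1/(-4917 + 14789))/2 = -√(-19261 + 1/9872)/2 = -I*√117319212647/4936 ≈ -69.392*I)
h(o) = o (h(o) = (o + o)/2 = (2*o)/2 = o)
-(C + h(d(-10))) = -(-I*√117319212647/4936 - 10) = -(-10 - I*√117319212647/4936) = 10 + I*√117319212647/4936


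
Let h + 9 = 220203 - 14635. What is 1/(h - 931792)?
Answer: -1/726233 ≈ -1.3770e-6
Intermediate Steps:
h = 205559 (h = -9 + (220203 - 14635) = -9 + 205568 = 205559)
1/(h - 931792) = 1/(205559 - 931792) = 1/(-726233) = -1/726233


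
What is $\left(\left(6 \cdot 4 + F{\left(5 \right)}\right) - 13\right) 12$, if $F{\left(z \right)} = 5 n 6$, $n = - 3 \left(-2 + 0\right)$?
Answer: $2292$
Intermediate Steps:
$n = 6$ ($n = \left(-3\right) \left(-2\right) = 6$)
$F{\left(z \right)} = 180$ ($F{\left(z \right)} = 5 \cdot 6 \cdot 6 = 30 \cdot 6 = 180$)
$\left(\left(6 \cdot 4 + F{\left(5 \right)}\right) - 13\right) 12 = \left(\left(6 \cdot 4 + 180\right) - 13\right) 12 = \left(\left(24 + 180\right) - 13\right) 12 = \left(204 - 13\right) 12 = 191 \cdot 12 = 2292$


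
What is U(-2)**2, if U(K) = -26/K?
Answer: 169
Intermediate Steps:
U(-2)**2 = (-26/(-2))**2 = (-26*(-1/2))**2 = 13**2 = 169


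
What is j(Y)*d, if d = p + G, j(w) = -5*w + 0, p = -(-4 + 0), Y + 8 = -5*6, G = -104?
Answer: -19000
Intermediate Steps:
Y = -38 (Y = -8 - 5*6 = -8 - 30 = -38)
p = 4 (p = -1*(-4) = 4)
j(w) = -5*w
d = -100 (d = 4 - 104 = -100)
j(Y)*d = -5*(-38)*(-100) = 190*(-100) = -19000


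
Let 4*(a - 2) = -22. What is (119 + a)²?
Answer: 53361/4 ≈ 13340.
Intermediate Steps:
a = -7/2 (a = 2 + (¼)*(-22) = 2 - 11/2 = -7/2 ≈ -3.5000)
(119 + a)² = (119 - 7/2)² = (231/2)² = 53361/4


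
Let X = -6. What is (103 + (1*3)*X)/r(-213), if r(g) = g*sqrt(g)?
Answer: 85*I*sqrt(213)/45369 ≈ 0.027343*I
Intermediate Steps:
r(g) = g**(3/2)
(103 + (1*3)*X)/r(-213) = (103 + (1*3)*(-6))/((-213)**(3/2)) = (103 + 3*(-6))/((-213*I*sqrt(213))) = (103 - 18)*(I*sqrt(213)/45369) = 85*(I*sqrt(213)/45369) = 85*I*sqrt(213)/45369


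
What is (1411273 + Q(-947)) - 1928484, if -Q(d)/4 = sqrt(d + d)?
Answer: -517211 - 4*I*sqrt(1894) ≈ -5.1721e+5 - 174.08*I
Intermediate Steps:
Q(d) = -4*sqrt(2)*sqrt(d) (Q(d) = -4*sqrt(d + d) = -4*sqrt(2)*sqrt(d))
(1411273 + Q(-947)) - 1928484 = (1411273 - 4*sqrt(2)*sqrt(-947)) - 1928484 = (1411273 - 4*sqrt(2)*I*sqrt(947)) - 1928484 = (1411273 - 4*I*sqrt(1894)) - 1928484 = -517211 - 4*I*sqrt(1894)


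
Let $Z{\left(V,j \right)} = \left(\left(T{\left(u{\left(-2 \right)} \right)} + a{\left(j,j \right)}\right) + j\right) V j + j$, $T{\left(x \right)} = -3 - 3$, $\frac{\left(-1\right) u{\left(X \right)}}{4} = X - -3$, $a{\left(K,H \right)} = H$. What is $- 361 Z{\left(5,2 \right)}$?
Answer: $6498$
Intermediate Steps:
$u{\left(X \right)} = -12 - 4 X$ ($u{\left(X \right)} = - 4 \left(X - -3\right) = - 4 \left(X + 3\right) = - 4 \left(3 + X\right) = -12 - 4 X$)
$T{\left(x \right)} = -6$ ($T{\left(x \right)} = -3 - 3 = -6$)
$Z{\left(V,j \right)} = j + V j \left(-6 + 2 j\right)$ ($Z{\left(V,j \right)} = \left(\left(-6 + j\right) + j\right) V j + j = \left(-6 + 2 j\right) V j + j = V \left(-6 + 2 j\right) j + j = V j \left(-6 + 2 j\right) + j = j + V j \left(-6 + 2 j\right)$)
$- 361 Z{\left(5,2 \right)} = - 361 \cdot 2 \left(1 - 30 + 2 \cdot 5 \cdot 2\right) = - 361 \cdot 2 \left(1 - 30 + 20\right) = - 361 \cdot 2 \left(-9\right) = \left(-361\right) \left(-18\right) = 6498$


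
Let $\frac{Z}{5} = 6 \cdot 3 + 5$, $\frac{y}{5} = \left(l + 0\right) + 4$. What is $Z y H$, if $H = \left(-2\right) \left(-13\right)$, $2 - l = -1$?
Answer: $104650$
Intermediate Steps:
$l = 3$ ($l = 2 - -1 = 2 + 1 = 3$)
$H = 26$
$y = 35$ ($y = 5 \left(\left(3 + 0\right) + 4\right) = 5 \left(3 + 4\right) = 5 \cdot 7 = 35$)
$Z = 115$ ($Z = 5 \left(6 \cdot 3 + 5\right) = 5 \left(18 + 5\right) = 5 \cdot 23 = 115$)
$Z y H = 115 \cdot 35 \cdot 26 = 4025 \cdot 26 = 104650$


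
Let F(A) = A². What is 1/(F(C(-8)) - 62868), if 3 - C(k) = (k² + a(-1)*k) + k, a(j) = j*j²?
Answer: -1/59147 ≈ -1.6907e-5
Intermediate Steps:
a(j) = j³
C(k) = 3 - k² (C(k) = 3 - ((k² + (-1)³*k) + k) = 3 - ((k² - k) + k) = 3 - k²)
1/(F(C(-8)) - 62868) = 1/((3 - 1*(-8)²)² - 62868) = 1/((3 - 1*64)² - 62868) = 1/((3 - 64)² - 62868) = 1/((-61)² - 62868) = 1/(3721 - 62868) = 1/(-59147) = -1/59147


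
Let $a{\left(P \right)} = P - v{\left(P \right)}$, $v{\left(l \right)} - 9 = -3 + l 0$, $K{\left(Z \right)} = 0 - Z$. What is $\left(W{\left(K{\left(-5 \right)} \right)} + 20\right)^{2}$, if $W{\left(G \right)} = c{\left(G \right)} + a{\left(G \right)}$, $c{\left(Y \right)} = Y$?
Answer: $576$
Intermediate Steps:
$K{\left(Z \right)} = - Z$
$v{\left(l \right)} = 6$ ($v{\left(l \right)} = 9 + \left(-3 + l 0\right) = 9 + \left(-3 + 0\right) = 9 - 3 = 6$)
$a{\left(P \right)} = -6 + P$ ($a{\left(P \right)} = P - 6 = -6 + P$)
$W{\left(G \right)} = -6 + 2 G$ ($W{\left(G \right)} = G + \left(-6 + G\right) = -6 + 2 G$)
$\left(W{\left(K{\left(-5 \right)} \right)} + 20\right)^{2} = \left(\left(-6 + 2 \left(\left(-1\right) \left(-5\right)\right)\right) + 20\right)^{2} = \left(\left(-6 + 2 \cdot 5\right) + 20\right)^{2} = \left(\left(-6 + 10\right) + 20\right)^{2} = \left(4 + 20\right)^{2} = 24^{2} = 576$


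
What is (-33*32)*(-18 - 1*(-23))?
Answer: -5280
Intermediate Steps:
(-33*32)*(-18 - 1*(-23)) = -1056*(-18 + 23) = -1056*5 = -5280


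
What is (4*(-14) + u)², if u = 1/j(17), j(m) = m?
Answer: 904401/289 ≈ 3129.4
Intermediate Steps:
u = 1/17 ≈ 0.058824
(4*(-14) + u)² = (4*(-14) + 1/17)² = (-56 + 1/17)² = (-951/17)² = 904401/289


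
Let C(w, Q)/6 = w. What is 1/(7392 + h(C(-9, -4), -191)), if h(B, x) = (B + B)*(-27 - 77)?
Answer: 1/18624 ≈ 5.3694e-5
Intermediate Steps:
C(w, Q) = 6*w
h(B, x) = -208*B (h(B, x) = (2*B)*(-104) = -208*B)
1/(7392 + h(C(-9, -4), -191)) = 1/(7392 - 1248*(-9)) = 1/(7392 - 208*(-54)) = 1/(7392 + 11232) = 1/18624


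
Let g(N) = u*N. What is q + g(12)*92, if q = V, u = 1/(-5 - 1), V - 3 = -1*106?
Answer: -287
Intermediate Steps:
V = -103 (V = 3 - 1*106 = 3 - 106 = -103)
u = -1/6 (u = 1/(-6) = -1/6 ≈ -0.16667)
q = -103
g(N) = -N/6
q + g(12)*92 = -103 - 1/6*12*92 = -103 - 2*92 = -103 - 184 = -287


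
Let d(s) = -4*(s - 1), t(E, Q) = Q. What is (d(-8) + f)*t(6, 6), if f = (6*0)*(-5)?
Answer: 216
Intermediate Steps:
d(s) = 4 - 4*s (d(s) = -4*(-1 + s) = 4 - 4*s)
f = 0 (f = 0*(-5) = 0)
(d(-8) + f)*t(6, 6) = ((4 - 4*(-8)) + 0)*6 = ((4 + 32) + 0)*6 = (36 + 0)*6 = 36*6 = 216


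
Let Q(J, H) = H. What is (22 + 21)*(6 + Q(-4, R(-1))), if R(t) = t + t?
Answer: 172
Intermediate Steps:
R(t) = 2*t
(22 + 21)*(6 + Q(-4, R(-1))) = (22 + 21)*(6 + 2*(-1)) = 43*(6 - 2) = 43*4 = 172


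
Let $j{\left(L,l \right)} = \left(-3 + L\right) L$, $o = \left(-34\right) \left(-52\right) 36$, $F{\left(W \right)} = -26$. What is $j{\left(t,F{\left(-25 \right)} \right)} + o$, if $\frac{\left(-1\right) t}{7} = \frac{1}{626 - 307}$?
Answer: $\frac{6476890876}{101761} \approx 63648.0$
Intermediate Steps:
$o = 63648$ ($o = 1768 \cdot 36 = 63648$)
$t = - \frac{7}{319}$ ($t = - \frac{7}{626 - 307} = - \frac{7}{319} \approx -0.021944$)
$j{\left(L,l \right)} = L \left(-3 + L\right)$
$j{\left(t,F{\left(-25 \right)} \right)} + o = - \frac{7 \left(-3 - \frac{7}{319}\right)}{319} + 63648 = \left(- \frac{7}{319}\right) \left(- \frac{964}{319}\right) + 63648 = \frac{6748}{101761} + 63648 = \frac{6476890876}{101761}$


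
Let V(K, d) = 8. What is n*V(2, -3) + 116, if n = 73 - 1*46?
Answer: 332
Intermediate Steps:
n = 27 (n = 73 - 46 = 27)
n*V(2, -3) + 116 = 27*8 + 116 = 216 + 116 = 332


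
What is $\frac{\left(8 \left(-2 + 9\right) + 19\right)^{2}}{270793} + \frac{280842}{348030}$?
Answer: $\frac{13001286076}{15707347965} \approx 0.82772$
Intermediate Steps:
$\frac{\left(8 \left(-2 + 9\right) + 19\right)^{2}}{270793} + \frac{280842}{348030} = \left(8 \cdot 7 + 19\right)^{2} \cdot \frac{1}{270793} + 280842 \cdot \frac{1}{348030} = \left(56 + 19\right)^{2} \cdot \frac{1}{270793} + \frac{46807}{58005} = 75^{2} \cdot \frac{1}{270793} + \frac{46807}{58005} = 5625 \cdot \frac{1}{270793} + \frac{46807}{58005} = \frac{5625}{270793} + \frac{46807}{58005} = \frac{13001286076}{15707347965}$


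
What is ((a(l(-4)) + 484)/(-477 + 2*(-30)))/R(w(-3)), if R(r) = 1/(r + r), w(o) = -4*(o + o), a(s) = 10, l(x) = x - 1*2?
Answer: -7904/179 ≈ -44.156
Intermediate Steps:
l(x) = -2 + x (l(x) = x - 2 = -2 + x)
w(o) = -8*o
R(r) = 1/(2*r)
((a(l(-4)) + 484)/(-477 + 2*(-30)))/R(w(-3)) = ((10 + 484)/(-477 + 2*(-30)))/((1/(2*((-8*(-3)))))) = (494/(-477 - 60))/(((1/2)/24)) = (494/(-537))/(((1/2)*(1/24))) = (494*(-1/537))/(1/48) = -494/537*48 = -7904/179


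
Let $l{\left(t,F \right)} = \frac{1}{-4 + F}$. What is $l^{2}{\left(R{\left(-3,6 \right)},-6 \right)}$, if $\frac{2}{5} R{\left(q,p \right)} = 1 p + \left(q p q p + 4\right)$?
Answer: $\frac{1}{100} \approx 0.01$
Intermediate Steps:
$R{\left(q,p \right)} = 10 + \frac{5 p}{2} + \frac{5 p^{2} q^{2}}{2}$ ($R{\left(q,p \right)} = \frac{5 \left(1 p + \left(q p q p + 4\right)\right)}{2} = \frac{5 \left(p + \left(p q q p + 4\right)\right)}{2} = \frac{5 \left(p + \left(p q^{2} p + 4\right)\right)}{2} = \frac{5 \left(p + \left(p^{2} q^{2} + 4\right)\right)}{2} = \frac{5 \left(p + \left(4 + p^{2} q^{2}\right)\right)}{2} = \frac{5 \left(4 + p + p^{2} q^{2}\right)}{2} = 10 + \frac{5 p}{2} + \frac{5 p^{2} q^{2}}{2}$)
$l^{2}{\left(R{\left(-3,6 \right)},-6 \right)} = \left(\frac{1}{-4 - 6}\right)^{2} = \left(\frac{1}{-10}\right)^{2} = \left(- \frac{1}{10}\right)^{2} = \frac{1}{100}$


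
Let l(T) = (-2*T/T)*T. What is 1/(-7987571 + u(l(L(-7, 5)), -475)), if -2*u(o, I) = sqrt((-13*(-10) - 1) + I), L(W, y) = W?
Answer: -15975142/127602580960255 + I*sqrt(346)/127602580960255 ≈ -1.2519e-7 + 1.4577e-13*I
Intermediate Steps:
l(T) = -2*T (l(T) = (-2*1)*T = -2*T)
u(o, I) = -sqrt(129 + I)/2 (u(o, I) = -sqrt((-13*(-10) - 1) + I)/2 = -sqrt((130 - 1) + I)/2 = -sqrt(129 + I)/2)
1/(-7987571 + u(l(L(-7, 5)), -475)) = 1/(-7987571 - sqrt(129 - 475)/2) = 1/(-7987571 - I*sqrt(346)/2)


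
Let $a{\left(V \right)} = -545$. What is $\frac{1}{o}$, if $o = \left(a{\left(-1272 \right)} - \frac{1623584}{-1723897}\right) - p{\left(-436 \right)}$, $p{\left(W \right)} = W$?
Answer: $- \frac{1723897}{186281189} \approx -0.0092543$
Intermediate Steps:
$o = - \frac{186281189}{1723897}$ ($o = \left(-545 - \frac{1623584}{-1723897}\right) - -436 = \left(-545 - 1623584 \left(- \frac{1}{1723897}\right)\right) + 436 = \left(-545 - - \frac{1623584}{1723897}\right) + 436 = \left(-545 + \frac{1623584}{1723897}\right) + 436 = - \frac{937900281}{1723897} + 436 = - \frac{186281189}{1723897} \approx -108.06$)
$\frac{1}{o} = \frac{1}{- \frac{186281189}{1723897}} = - \frac{1723897}{186281189}$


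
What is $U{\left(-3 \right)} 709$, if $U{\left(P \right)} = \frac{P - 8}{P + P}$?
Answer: $\frac{7799}{6} \approx 1299.8$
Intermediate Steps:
$U{\left(P \right)} = \frac{-8 + P}{2 P}$
$U{\left(-3 \right)} 709 = \frac{-8 - 3}{2 \left(-3\right)} 709 = \frac{1}{2} \left(- \frac{1}{3}\right) \left(-11\right) 709 = \frac{11}{6} \cdot 709 = \frac{7799}{6}$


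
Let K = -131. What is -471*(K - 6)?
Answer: 64527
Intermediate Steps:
-471*(K - 6) = -471*(-131 - 6) = -471*(-137) = 64527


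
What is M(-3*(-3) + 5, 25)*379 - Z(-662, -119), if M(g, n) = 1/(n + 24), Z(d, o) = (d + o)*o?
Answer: -4553632/49 ≈ -92931.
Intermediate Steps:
Z(d, o) = o*(d + o)
M(g, n) = 1/(24 + n)
M(-3*(-3) + 5, 25)*379 - Z(-662, -119) = 379/(24 + 25) - (-119)*(-662 - 119) = 379/49 - (-119)*(-781) = (1/49)*379 - 1*92939 = 379/49 - 92939 = -4553632/49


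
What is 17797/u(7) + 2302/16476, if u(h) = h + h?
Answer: 36656950/28833 ≈ 1271.4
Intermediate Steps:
u(h) = 2*h
17797/u(7) + 2302/16476 = 17797/((2*7)) + 2302/16476 = 17797/14 + 2302*(1/16476) = 17797*(1/14) + 1151/8238 = 17797/14 + 1151/8238 = 36656950/28833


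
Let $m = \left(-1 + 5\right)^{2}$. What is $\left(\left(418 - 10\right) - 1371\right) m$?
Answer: $-15408$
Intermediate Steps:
$m = 16$ ($m = 4^{2} = 16$)
$\left(\left(418 - 10\right) - 1371\right) m = \left(\left(418 - 10\right) - 1371\right) 16 = \left(408 - 1371\right) 16 = \left(-963\right) 16 = -15408$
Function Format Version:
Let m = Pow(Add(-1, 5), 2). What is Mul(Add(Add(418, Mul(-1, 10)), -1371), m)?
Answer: -15408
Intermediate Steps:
m = 16 (m = Pow(4, 2) = 16)
Mul(Add(Add(418, Mul(-1, 10)), -1371), m) = Mul(Add(Add(418, Mul(-1, 10)), -1371), 16) = Mul(Add(Add(418, -10), -1371), 16) = Mul(Add(408, -1371), 16) = Mul(-963, 16) = -15408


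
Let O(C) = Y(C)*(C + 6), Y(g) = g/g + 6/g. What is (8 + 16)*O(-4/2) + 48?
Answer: -144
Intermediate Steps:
Y(g) = 1 + 6/g
O(C) = (6 + C)²/C (O(C) = ((6 + C)/C)*(C + 6) = ((6 + C)/C)*(6 + C) = (6 + C)²/C)
(8 + 16)*O(-4/2) + 48 = (8 + 16)*((6 - 4/2)²/((-4/2))) + 48 = 24*((6 - 4*½)²/((-4*½))) + 48 = 24*((6 - 2)²/(-2)) + 48 = 24*(-½*4²) + 48 = 24*(-½*16) + 48 = 24*(-8) + 48 = -192 + 48 = -144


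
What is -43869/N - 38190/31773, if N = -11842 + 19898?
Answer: -567169459/85321096 ≈ -6.6475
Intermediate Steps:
N = 8056
-43869/N - 38190/31773 = -43869/8056 - 38190/31773 = -43869*1/8056 - 38190*1/31773 = -43869/8056 - 12730/10591 = -567169459/85321096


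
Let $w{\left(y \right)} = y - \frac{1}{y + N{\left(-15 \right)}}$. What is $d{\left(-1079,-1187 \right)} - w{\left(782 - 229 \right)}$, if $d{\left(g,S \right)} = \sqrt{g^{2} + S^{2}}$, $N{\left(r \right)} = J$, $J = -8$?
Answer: $- \frac{301384}{545} + \sqrt{2573210} \approx 1051.1$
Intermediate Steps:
$N{\left(r \right)} = -8$
$d{\left(g,S \right)} = \sqrt{S^{2} + g^{2}}$
$w{\left(y \right)} = y - \frac{1}{-8 + y}$ ($w{\left(y \right)} = y - \frac{1}{y - 8} = y - \frac{1}{-8 + y}$)
$d{\left(-1079,-1187 \right)} - w{\left(782 - 229 \right)} = \sqrt{\left(-1187\right)^{2} + \left(-1079\right)^{2}} - \frac{-1 + \left(782 - 229\right)^{2} - 8 \left(782 - 229\right)}{-8 + \left(782 - 229\right)} = \sqrt{1408969 + 1164241} - \frac{-1 + \left(782 - 229\right)^{2} - 8 \left(782 - 229\right)}{-8 + \left(782 - 229\right)} = \sqrt{2573210} - \frac{-1 + 553^{2} - 4424}{-8 + 553} = \sqrt{2573210} - \frac{-1 + 305809 - 4424}{545} = \sqrt{2573210} - \frac{1}{545} \cdot 301384 = \sqrt{2573210} - \frac{301384}{545} = - \frac{301384}{545} + \sqrt{2573210}$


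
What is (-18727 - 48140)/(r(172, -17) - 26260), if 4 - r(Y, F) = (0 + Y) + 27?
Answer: 66867/26455 ≈ 2.5276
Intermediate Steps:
r(Y, F) = -23 - Y (r(Y, F) = 4 - ((0 + Y) + 27) = 4 - (Y + 27) = 4 - (27 + Y) = 4 + (-27 - Y) = -23 - Y)
(-18727 - 48140)/(r(172, -17) - 26260) = (-18727 - 48140)/((-23 - 1*172) - 26260) = -66867/((-23 - 172) - 26260) = -66867/(-195 - 26260) = -66867/(-26455) = -66867*(-1/26455) = 66867/26455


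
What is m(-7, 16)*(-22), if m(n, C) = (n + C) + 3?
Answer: -264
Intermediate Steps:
m(n, C) = 3 + C + n (m(n, C) = (C + n) + 3 = 3 + C + n)
m(-7, 16)*(-22) = (3 + 16 - 7)*(-22) = 12*(-22) = -264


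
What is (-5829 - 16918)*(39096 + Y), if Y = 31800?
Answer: -1612671312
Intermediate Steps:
(-5829 - 16918)*(39096 + Y) = (-5829 - 16918)*(39096 + 31800) = -22747*70896 = -1612671312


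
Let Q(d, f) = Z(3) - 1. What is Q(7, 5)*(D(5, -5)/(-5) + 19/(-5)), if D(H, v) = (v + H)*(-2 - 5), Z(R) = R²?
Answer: -152/5 ≈ -30.400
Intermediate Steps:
Q(d, f) = 8 (Q(d, f) = 3² - 1 = 9 - 1 = 8)
D(H, v) = -7*H - 7*v (D(H, v) = (H + v)*(-7) = -7*H - 7*v)
Q(7, 5)*(D(5, -5)/(-5) + 19/(-5)) = 8*((-7*5 - 7*(-5))/(-5) + 19/(-5)) = 8*((-35 + 35)*(-⅕) + 19*(-⅕)) = 8*(0*(-⅕) - 19/5) = 8*(0 - 19/5) = 8*(-19/5) = -152/5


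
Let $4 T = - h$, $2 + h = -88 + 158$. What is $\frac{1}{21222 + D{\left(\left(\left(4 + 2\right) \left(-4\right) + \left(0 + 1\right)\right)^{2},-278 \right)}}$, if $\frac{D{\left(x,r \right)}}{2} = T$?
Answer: $\frac{1}{21188} \approx 4.7197 \cdot 10^{-5}$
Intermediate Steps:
$h = 68$ ($h = -2 + \left(-88 + 158\right) = -2 + 70 = 68$)
$T = -17$ ($T = \frac{\left(-1\right) 68}{4} = \frac{1}{4} \left(-68\right) = -17$)
$D{\left(x,r \right)} = -34$ ($D{\left(x,r \right)} = 2 \left(-17\right) = -34$)
$\frac{1}{21222 + D{\left(\left(\left(4 + 2\right) \left(-4\right) + \left(0 + 1\right)\right)^{2},-278 \right)}} = \frac{1}{21222 - 34} = \frac{1}{21188}$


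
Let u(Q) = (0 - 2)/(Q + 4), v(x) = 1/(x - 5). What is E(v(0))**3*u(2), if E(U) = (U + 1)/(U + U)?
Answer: 8/3 ≈ 2.6667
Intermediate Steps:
v(x) = 1/(-5 + x)
E(U) = (1 + U)/(2*U) (E(U) = (1 + U)/((2*U)) = (1 + U)*(1/(2*U)) = (1 + U)/(2*U))
u(Q) = -2/(4 + Q)
E(v(0))**3*u(2) = ((1 + 1/(-5 + 0))/(2*(1/(-5 + 0))))**3*(-2/(4 + 2)) = ((1 + 1/(-5))/(2*(1/(-5))))**3*(-2/6) = ((1 - 1/5)/(2*(-1/5)))**3*(-2*1/6) = ((1/2)*(-5)*(4/5))**3*(-1/3) = (-2)**3*(-1/3) = -8*(-1/3) = 8/3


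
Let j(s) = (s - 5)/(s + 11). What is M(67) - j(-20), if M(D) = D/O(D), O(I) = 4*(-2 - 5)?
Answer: -1303/252 ≈ -5.1706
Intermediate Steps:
O(I) = -28 (O(I) = 4*(-7) = -28)
j(s) = (-5 + s)/(11 + s)
M(D) = -D/28 (M(D) = D/(-28) = D*(-1/28) = -D/28)
M(67) - j(-20) = -1/28*67 - (-5 - 20)/(11 - 20) = -67/28 - (-25)/(-9) = -67/28 - (-1)*(-25)/9 = -67/28 - 1*25/9 = -67/28 - 25/9 = -1303/252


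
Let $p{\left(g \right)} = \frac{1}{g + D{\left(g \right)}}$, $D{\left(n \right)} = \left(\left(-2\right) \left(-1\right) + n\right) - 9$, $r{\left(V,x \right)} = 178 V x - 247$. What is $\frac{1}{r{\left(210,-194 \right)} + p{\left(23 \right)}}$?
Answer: $- \frac{39}{282826712} \approx -1.3789 \cdot 10^{-7}$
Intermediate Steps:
$r{\left(V,x \right)} = -247 + 178 V x$ ($r{\left(V,x \right)} = 178 V x - 247 = -247 + 178 V x$)
$D{\left(n \right)} = -7 + n$ ($D{\left(n \right)} = \left(2 + n\right) - 9 = -7 + n$)
$p{\left(g \right)} = \frac{1}{-7 + 2 g}$ ($p{\left(g \right)} = \frac{1}{g + \left(-7 + g\right)} = \frac{1}{-7 + 2 g}$)
$\frac{1}{r{\left(210,-194 \right)} + p{\left(23 \right)}} = \frac{1}{\left(-247 + 178 \cdot 210 \left(-194\right)\right) + \frac{1}{-7 + 2 \cdot 23}} = \frac{1}{\left(-247 - 7251720\right) + \frac{1}{-7 + 46}} = \frac{1}{-7251967 + \frac{1}{39}} = \frac{1}{- \frac{282826712}{39}} = - \frac{39}{282826712}$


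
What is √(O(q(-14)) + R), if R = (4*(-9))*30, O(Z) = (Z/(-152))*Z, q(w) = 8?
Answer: 4*I*√24377/19 ≈ 32.87*I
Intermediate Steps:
O(Z) = -Z²/152 (O(Z) = (Z*(-1/152))*Z = (-Z/152)*Z = -Z²/152)
R = -1080 (R = -36*30 = -1080)
√(O(q(-14)) + R) = √(-1/152*8² - 1080) = √(-1/152*64 - 1080) = √(-8/19 - 1080) = √(-20528/19) = 4*I*√24377/19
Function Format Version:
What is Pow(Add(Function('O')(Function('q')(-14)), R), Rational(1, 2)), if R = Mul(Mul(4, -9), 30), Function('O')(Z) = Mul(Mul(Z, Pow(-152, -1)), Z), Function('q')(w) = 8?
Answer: Mul(Rational(4, 19), I, Pow(24377, Rational(1, 2))) ≈ Mul(32.870, I)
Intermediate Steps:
Function('O')(Z) = Mul(Rational(-1, 152), Pow(Z, 2)) (Function('O')(Z) = Mul(Mul(Z, Rational(-1, 152)), Z) = Mul(Mul(Rational(-1, 152), Z), Z) = Mul(Rational(-1, 152), Pow(Z, 2)))
R = -1080 (R = Mul(-36, 30) = -1080)
Pow(Add(Function('O')(Function('q')(-14)), R), Rational(1, 2)) = Pow(Add(Mul(Rational(-1, 152), Pow(8, 2)), -1080), Rational(1, 2)) = Pow(Add(Mul(Rational(-1, 152), 64), -1080), Rational(1, 2)) = Pow(Add(Rational(-8, 19), -1080), Rational(1, 2)) = Pow(Rational(-20528, 19), Rational(1, 2)) = Mul(Rational(4, 19), I, Pow(24377, Rational(1, 2)))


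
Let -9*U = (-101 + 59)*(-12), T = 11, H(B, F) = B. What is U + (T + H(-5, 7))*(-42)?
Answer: -308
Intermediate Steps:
U = -56 (U = -(-101 + 59)*(-12)/9 = -(-14)*(-12)/3 = -⅑*504 = -56)
U + (T + H(-5, 7))*(-42) = -56 + (11 - 5)*(-42) = -56 + 6*(-42) = -56 - 252 = -308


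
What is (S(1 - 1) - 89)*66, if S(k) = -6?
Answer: -6270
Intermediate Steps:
(S(1 - 1) - 89)*66 = (-6 - 89)*66 = -95*66 = -6270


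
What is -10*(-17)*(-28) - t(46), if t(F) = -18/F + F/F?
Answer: -109494/23 ≈ -4760.6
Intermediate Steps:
t(F) = 1 - 18/F (t(F) = -18/F + 1 = 1 - 18/F)
-10*(-17)*(-28) - t(46) = -10*(-17)*(-28) - (-18 + 46)/46 = 170*(-28) - 28/46 = -4760 - 1*14/23 = -4760 - 14/23 = -109494/23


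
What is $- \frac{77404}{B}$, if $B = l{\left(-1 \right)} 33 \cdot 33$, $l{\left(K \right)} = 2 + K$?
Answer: $- \frac{77404}{1089} \approx -71.078$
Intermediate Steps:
$B = 1089$ ($B = \left(2 - 1\right) 33 \cdot 33 = 1 \cdot 33 \cdot 33 = 33 \cdot 33 = 1089$)
$- \frac{77404}{B} = - \frac{77404}{1089}$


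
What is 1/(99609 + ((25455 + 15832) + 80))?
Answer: 1/140976 ≈ 7.0934e-6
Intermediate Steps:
1/(99609 + ((25455 + 15832) + 80)) = 1/(99609 + (41287 + 80)) = 1/(99609 + 41367) = 1/140976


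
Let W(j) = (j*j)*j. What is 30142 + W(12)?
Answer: 31870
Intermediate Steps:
W(j) = j³ (W(j) = j²*j = j³)
30142 + W(12) = 30142 + 12³ = 30142 + 1728 = 31870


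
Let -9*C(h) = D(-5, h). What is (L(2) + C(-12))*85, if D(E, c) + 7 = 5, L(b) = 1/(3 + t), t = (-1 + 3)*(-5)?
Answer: 425/63 ≈ 6.7460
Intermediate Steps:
t = -10 (t = 2*(-5) = -10)
L(b) = -⅐ (L(b) = 1/(3 - 10) = 1/(-7) = -⅐)
D(E, c) = -2 (D(E, c) = -7 + 5 = -2)
C(h) = 2/9 (C(h) = -⅑*(-2) = 2/9)
(L(2) + C(-12))*85 = (-⅐ + 2/9)*85 = (5/63)*85 = 425/63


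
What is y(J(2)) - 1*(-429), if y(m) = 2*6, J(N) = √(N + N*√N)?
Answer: 441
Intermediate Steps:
J(N) = √(N + N^(3/2))
y(m) = 12
y(J(2)) - 1*(-429) = 12 - 1*(-429) = 12 + 429 = 441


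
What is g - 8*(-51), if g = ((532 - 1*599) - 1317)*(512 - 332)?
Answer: -248712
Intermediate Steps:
g = -249120 (g = ((532 - 599) - 1317)*180 = (-67 - 1317)*180 = -1384*180 = -249120)
g - 8*(-51) = -249120 - 8*(-51) = -249120 - 1*(-408) = -249120 + 408 = -248712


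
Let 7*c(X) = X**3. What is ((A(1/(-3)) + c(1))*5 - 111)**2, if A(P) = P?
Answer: 5527201/441 ≈ 12533.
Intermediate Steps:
c(X) = X**3/7
((A(1/(-3)) + c(1))*5 - 111)**2 = ((1/(-3) + (1/7)*1**3)*5 - 111)**2 = ((-1/3 + (1/7)*1)*5 - 111)**2 = ((-1/3 + 1/7)*5 - 111)**2 = (-4/21*5 - 111)**2 = (-20/21 - 111)**2 = (-2351/21)**2 = 5527201/441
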